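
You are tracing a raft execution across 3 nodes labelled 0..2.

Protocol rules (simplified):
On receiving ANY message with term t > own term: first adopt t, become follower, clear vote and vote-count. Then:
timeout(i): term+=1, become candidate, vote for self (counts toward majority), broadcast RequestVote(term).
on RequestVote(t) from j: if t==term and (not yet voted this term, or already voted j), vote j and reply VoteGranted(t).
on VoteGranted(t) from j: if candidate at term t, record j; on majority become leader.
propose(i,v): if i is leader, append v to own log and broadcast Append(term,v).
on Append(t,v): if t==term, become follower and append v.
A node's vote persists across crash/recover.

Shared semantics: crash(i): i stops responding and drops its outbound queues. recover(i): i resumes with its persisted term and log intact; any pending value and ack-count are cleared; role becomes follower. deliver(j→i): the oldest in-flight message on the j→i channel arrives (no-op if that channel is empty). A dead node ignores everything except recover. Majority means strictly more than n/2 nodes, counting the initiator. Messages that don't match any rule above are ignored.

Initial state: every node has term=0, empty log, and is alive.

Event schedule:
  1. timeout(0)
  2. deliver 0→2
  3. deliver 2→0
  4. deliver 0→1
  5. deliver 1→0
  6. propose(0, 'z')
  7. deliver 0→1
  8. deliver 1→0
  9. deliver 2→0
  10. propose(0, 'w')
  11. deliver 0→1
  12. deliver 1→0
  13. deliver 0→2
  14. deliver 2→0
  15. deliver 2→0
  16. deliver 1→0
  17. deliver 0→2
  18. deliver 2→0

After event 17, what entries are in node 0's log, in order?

e1 timeout(0): 0[cand,t=1,-]
e2 deliver 0→2: 2[foll,t=1,-]
e3 deliver 2→0: 0[lead,t=1,-]
e4 deliver 0→1: 1[foll,t=1,-]
e5 deliver 1→0: ·
e6 propose(0,'z'): 0[lead,t=1,z]
e7 deliver 0→1: 1[foll,t=1,z]
e8 deliver 1→0: ·
e9 deliver 2→0: ·
e10 propose(0,'w'): 0[lead,t=1,z,w]
e11 deliver 0→1: 1[foll,t=1,z,w]
e12 deliver 1→0: ·
e13 deliver 0→2: 2[foll,t=1,z]
e14 deliver 2→0: ·
e15 deliver 2→0: ·
e16 deliver 1→0: ·
e17 deliver 0→2: 2[foll,t=1,z,w]

z,w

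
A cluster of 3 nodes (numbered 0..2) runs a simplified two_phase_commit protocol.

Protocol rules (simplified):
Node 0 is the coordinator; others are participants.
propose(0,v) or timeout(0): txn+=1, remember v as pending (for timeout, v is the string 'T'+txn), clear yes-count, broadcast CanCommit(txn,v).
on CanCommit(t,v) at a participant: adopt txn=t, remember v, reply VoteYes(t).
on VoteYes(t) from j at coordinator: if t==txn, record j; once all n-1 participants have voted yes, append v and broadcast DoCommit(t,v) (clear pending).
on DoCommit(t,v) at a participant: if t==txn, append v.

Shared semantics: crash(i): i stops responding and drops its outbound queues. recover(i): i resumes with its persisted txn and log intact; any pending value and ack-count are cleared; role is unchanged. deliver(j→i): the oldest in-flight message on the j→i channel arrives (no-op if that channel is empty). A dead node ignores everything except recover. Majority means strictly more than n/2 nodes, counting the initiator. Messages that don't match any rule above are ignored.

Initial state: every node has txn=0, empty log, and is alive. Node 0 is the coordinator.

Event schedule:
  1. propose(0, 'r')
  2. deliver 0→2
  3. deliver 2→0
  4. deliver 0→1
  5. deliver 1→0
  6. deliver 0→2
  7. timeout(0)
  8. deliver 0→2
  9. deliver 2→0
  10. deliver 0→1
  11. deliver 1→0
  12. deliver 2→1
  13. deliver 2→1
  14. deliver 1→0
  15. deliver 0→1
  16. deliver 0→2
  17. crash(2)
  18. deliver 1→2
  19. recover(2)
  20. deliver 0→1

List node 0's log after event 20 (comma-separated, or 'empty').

r

after 1 — propose(0,'r'): n0:coor/t1/[-]
after 2 — deliver 0→2: n2:part/t1/[-]
after 3 — deliver 2→0: ·
after 4 — deliver 0→1: n1:part/t1/[-]
after 5 — deliver 1→0: n0:coor/t1/[r]
after 6 — deliver 0→2: n2:part/t1/[r]
after 7 — timeout(0): n0:coor/t2/[r]
after 8 — deliver 0→2: n2:part/t2/[r]
after 9 — deliver 2→0: ·
after 10 — deliver 0→1: n1:part/t1/[r]
after 11 — deliver 1→0: ·
after 12 — deliver 2→1: ·
after 13 — deliver 2→1: ·
after 14 — deliver 1→0: ·
after 15 — deliver 0→1: n1:part/t2/[r]
after 16 — deliver 0→2: ·
after 17 — crash(2): n2:✗part/t2/[r]
after 18 — deliver 1→2: ·
after 19 — recover(2): n2:part/t2/[r]
after 20 — deliver 0→1: ·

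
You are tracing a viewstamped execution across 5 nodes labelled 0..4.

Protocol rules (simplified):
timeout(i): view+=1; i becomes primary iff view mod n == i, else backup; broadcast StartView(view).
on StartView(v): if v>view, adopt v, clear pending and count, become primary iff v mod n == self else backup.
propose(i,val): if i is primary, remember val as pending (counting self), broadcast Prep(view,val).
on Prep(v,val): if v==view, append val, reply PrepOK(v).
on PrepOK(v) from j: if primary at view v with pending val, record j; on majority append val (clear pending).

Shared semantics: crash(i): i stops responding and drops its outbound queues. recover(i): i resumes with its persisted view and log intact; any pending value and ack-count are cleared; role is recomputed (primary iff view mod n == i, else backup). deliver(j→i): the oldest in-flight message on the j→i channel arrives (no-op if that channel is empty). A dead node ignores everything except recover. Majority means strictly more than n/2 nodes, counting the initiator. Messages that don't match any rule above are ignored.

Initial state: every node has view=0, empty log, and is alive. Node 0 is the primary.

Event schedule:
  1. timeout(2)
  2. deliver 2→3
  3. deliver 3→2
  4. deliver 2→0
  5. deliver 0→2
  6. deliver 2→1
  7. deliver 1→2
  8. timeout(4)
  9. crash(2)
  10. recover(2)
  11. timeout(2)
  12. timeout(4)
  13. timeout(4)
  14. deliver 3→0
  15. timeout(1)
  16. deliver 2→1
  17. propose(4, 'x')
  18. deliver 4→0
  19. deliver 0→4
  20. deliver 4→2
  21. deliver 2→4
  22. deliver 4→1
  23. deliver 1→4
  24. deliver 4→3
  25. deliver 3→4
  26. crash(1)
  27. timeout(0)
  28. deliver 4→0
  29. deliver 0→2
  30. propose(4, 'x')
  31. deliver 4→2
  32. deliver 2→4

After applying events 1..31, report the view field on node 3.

after 1 — timeout(2): n2:back/v1/[-]
after 2 — deliver 2→3: n3:back/v1/[-]
after 3 — deliver 3→2: ·
after 4 — deliver 2→0: n0:back/v1/[-]
after 5 — deliver 0→2: ·
after 6 — deliver 2→1: n1:prim/v1/[-]
after 7 — deliver 1→2: ·
after 8 — timeout(4): n4:back/v1/[-]
after 9 — crash(2): n2:✗back/v1/[-]
after 10 — recover(2): n2:back/v1/[-]
after 11 — timeout(2): n2:prim/v2/[-]
after 12 — timeout(4): n4:back/v2/[-]
after 13 — timeout(4): n4:back/v3/[-]
after 14 — deliver 3→0: ·
after 15 — timeout(1): n1:back/v2/[-]
after 16 — deliver 2→1: ·
after 17 — propose(4,'x'): ·
after 18 — deliver 4→0: ·
after 19 — deliver 0→4: ·
after 20 — deliver 4→2: ·
after 21 — deliver 2→4: ·
after 22 — deliver 4→1: ·
after 23 — deliver 1→4: ·
after 24 — deliver 4→3: ·
after 25 — deliver 3→4: ·
after 26 — crash(1): n1:✗back/v2/[-]
after 27 — timeout(0): n0:back/v2/[-]
after 28 — deliver 4→0: ·
after 29 — deliver 0→2: ·
after 30 — propose(4,'x'): ·
after 31 — deliver 4→2: ·

1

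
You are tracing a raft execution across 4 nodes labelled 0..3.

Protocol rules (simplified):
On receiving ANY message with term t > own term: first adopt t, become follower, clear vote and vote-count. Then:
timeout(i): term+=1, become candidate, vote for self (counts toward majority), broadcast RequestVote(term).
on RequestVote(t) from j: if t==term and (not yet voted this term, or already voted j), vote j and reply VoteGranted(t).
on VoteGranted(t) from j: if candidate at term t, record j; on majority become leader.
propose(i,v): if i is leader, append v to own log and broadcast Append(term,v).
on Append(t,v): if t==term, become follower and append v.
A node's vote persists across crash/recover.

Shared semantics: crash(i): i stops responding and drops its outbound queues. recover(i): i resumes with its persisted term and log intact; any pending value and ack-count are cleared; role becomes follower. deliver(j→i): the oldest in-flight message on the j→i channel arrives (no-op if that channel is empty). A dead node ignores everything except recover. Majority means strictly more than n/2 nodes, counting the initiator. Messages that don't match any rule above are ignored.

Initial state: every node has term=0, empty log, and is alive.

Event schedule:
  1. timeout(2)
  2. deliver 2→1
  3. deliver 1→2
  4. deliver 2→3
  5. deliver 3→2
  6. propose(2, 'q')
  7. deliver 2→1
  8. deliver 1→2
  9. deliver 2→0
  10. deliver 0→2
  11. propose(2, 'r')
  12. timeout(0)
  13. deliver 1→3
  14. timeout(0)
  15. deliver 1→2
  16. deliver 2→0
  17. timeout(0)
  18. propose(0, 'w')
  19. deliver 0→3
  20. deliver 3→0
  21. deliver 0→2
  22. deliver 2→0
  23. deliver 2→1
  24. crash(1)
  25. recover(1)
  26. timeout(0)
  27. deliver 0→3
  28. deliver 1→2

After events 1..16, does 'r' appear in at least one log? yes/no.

e1 timeout(2): 2[cand,t=1,-]
e2 deliver 2→1: 1[foll,t=1,-]
e3 deliver 1→2: ·
e4 deliver 2→3: 3[foll,t=1,-]
e5 deliver 3→2: 2[lead,t=1,-]
e6 propose(2,'q'): 2[lead,t=1,q]
e7 deliver 2→1: 1[foll,t=1,q]
e8 deliver 1→2: ·
e9 deliver 2→0: 0[foll,t=1,-]
e10 deliver 0→2: ·
e11 propose(2,'r'): 2[lead,t=1,q,r]
e12 timeout(0): 0[cand,t=2,-]
e13 deliver 1→3: ·
e14 timeout(0): 0[cand,t=3,-]
e15 deliver 1→2: ·
e16 deliver 2→0: ·

yes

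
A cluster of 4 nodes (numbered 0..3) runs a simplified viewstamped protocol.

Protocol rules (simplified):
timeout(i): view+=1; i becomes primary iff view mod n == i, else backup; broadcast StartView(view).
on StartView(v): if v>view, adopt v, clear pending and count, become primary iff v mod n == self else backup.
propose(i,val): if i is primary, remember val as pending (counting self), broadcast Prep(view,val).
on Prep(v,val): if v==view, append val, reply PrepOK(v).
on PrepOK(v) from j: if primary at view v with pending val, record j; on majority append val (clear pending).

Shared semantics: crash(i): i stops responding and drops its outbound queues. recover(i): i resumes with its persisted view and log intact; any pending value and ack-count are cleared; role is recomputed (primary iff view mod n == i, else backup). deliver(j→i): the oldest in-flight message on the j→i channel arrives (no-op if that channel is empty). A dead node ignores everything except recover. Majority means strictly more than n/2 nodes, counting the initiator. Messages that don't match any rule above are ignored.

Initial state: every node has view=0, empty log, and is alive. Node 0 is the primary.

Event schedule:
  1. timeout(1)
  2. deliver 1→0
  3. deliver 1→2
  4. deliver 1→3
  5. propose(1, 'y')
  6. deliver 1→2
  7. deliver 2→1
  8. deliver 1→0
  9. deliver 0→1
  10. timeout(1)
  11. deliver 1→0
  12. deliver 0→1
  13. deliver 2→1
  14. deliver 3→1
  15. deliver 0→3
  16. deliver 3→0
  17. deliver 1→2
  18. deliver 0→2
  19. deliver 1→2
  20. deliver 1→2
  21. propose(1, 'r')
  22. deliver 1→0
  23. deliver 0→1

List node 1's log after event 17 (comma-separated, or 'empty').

y

e1 timeout(1): 1[prim,v=1,-]
e2 deliver 1→0: 0[back,v=1,-]
e3 deliver 1→2: 2[back,v=1,-]
e4 deliver 1→3: 3[back,v=1,-]
e5 propose(1,'y'): ·
e6 deliver 1→2: 2[back,v=1,y]
e7 deliver 2→1: ·
e8 deliver 1→0: 0[back,v=1,y]
e9 deliver 0→1: 1[prim,v=1,y]
e10 timeout(1): 1[back,v=2,y]
e11 deliver 1→0: 0[back,v=2,y]
e12 deliver 0→1: ·
e13 deliver 2→1: ·
e14 deliver 3→1: ·
e15 deliver 0→3: ·
e16 deliver 3→0: ·
e17 deliver 1→2: 2[prim,v=2,y]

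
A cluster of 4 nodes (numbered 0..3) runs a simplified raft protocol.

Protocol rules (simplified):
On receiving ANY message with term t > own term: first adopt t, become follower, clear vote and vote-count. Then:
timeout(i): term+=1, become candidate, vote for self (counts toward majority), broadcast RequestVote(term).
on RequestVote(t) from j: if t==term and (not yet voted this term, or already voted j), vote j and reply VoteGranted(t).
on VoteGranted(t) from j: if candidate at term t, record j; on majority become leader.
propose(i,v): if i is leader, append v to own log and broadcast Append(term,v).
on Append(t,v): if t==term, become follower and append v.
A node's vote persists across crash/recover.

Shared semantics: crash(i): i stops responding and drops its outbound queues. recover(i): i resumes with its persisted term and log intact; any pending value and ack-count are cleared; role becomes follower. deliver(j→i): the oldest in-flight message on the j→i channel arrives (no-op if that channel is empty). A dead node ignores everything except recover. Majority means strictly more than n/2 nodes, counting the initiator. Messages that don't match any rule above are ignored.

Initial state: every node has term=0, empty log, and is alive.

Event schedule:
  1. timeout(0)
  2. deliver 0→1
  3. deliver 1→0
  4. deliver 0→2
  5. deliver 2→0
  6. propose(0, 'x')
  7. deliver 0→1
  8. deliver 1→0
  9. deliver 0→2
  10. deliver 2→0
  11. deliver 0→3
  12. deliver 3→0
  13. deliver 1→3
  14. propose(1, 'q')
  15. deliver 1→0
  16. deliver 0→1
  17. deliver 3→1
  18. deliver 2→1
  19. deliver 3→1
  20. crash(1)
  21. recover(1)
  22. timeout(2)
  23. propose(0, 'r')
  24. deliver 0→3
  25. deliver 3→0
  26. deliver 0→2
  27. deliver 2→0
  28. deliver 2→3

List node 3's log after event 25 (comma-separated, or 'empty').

x

[1] timeout(0) → N0(cand t1 [-])
[2] deliver 0→1 → N1(foll t1 [-])
[3] deliver 1→0 → ∅
[4] deliver 0→2 → N2(foll t1 [-])
[5] deliver 2→0 → N0(lead t1 [-])
[6] propose(0,'x') → N0(lead t1 [x])
[7] deliver 0→1 → N1(foll t1 [x])
[8] deliver 1→0 → ∅
[9] deliver 0→2 → N2(foll t1 [x])
[10] deliver 2→0 → ∅
[11] deliver 0→3 → N3(foll t1 [-])
[12] deliver 3→0 → ∅
[13] deliver 1→3 → ∅
[14] propose(1,'q') → ∅
[15] deliver 1→0 → ∅
[16] deliver 0→1 → ∅
[17] deliver 3→1 → ∅
[18] deliver 2→1 → ∅
[19] deliver 3→1 → ∅
[20] crash(1) → N1(✗foll t1 [x])
[21] recover(1) → N1(foll t1 [x])
[22] timeout(2) → N2(cand t2 [x])
[23] propose(0,'r') → N0(lead t1 [x,r])
[24] deliver 0→3 → N3(foll t1 [x])
[25] deliver 3→0 → ∅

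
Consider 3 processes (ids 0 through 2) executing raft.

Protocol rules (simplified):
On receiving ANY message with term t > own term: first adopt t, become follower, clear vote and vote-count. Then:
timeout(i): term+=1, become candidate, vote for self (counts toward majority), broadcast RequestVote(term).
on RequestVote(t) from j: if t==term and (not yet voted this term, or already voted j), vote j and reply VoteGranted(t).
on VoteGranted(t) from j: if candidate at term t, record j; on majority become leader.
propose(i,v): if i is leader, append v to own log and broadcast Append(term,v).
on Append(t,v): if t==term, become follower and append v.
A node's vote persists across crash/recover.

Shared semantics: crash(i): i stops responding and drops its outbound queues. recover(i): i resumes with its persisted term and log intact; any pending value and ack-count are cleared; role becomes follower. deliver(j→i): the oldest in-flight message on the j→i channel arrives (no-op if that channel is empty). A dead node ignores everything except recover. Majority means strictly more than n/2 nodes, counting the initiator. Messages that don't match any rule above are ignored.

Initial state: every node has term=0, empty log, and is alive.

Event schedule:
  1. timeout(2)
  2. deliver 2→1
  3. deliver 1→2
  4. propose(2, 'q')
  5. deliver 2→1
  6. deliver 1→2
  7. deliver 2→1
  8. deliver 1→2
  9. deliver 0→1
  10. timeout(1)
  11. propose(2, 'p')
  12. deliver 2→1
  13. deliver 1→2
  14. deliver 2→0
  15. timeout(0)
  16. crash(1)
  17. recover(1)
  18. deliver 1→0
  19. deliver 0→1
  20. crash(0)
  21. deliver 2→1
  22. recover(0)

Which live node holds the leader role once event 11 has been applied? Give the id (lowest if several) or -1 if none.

[1] timeout(2) → N2(cand t1 [-])
[2] deliver 2→1 → N1(foll t1 [-])
[3] deliver 1→2 → N2(lead t1 [-])
[4] propose(2,'q') → N2(lead t1 [q])
[5] deliver 2→1 → N1(foll t1 [q])
[6] deliver 1→2 → ∅
[7] deliver 2→1 → ∅
[8] deliver 1→2 → ∅
[9] deliver 0→1 → ∅
[10] timeout(1) → N1(cand t2 [q])
[11] propose(2,'p') → N2(lead t1 [q,p])

2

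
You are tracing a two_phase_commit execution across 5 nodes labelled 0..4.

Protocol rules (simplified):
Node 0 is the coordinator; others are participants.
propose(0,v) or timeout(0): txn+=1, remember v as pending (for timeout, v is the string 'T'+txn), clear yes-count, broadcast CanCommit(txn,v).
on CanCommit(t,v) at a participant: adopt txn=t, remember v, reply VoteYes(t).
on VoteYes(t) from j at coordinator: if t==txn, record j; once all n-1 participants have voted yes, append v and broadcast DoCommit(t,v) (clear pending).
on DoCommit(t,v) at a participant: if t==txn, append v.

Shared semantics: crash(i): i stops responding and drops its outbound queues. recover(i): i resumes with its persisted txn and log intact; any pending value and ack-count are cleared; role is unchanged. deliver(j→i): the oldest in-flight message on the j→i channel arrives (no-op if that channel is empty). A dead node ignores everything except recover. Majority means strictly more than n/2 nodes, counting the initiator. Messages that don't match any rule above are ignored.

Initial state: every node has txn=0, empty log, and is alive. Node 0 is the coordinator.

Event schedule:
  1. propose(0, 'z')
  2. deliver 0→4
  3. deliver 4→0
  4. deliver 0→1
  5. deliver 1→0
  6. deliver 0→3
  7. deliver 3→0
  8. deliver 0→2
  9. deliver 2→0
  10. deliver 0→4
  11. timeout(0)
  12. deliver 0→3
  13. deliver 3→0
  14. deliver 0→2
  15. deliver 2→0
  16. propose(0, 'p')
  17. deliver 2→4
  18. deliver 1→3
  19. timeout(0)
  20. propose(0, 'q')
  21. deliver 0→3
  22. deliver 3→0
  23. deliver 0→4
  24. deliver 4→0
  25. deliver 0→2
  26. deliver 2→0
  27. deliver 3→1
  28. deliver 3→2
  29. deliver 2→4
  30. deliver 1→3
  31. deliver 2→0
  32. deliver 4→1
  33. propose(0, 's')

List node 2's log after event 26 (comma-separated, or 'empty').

z

1. propose(0,'z'):  <0:coor t1 ->
2. deliver 0→4:  <4:part t1 ->
3. deliver 4→0:  nop
4. deliver 0→1:  <1:part t1 ->
5. deliver 1→0:  nop
6. deliver 0→3:  <3:part t1 ->
7. deliver 3→0:  nop
8. deliver 0→2:  <2:part t1 ->
9. deliver 2→0:  <0:coor t1 z>
10. deliver 0→4:  <4:part t1 z>
11. timeout(0):  <0:coor t2 z>
12. deliver 0→3:  <3:part t1 z>
13. deliver 3→0:  nop
14. deliver 0→2:  <2:part t1 z>
15. deliver 2→0:  nop
16. propose(0,'p'):  <0:coor t3 z>
17. deliver 2→4:  nop
18. deliver 1→3:  nop
19. timeout(0):  <0:coor t4 z>
20. propose(0,'q'):  <0:coor t5 z>
21. deliver 0→3:  <3:part t2 z>
22. deliver 3→0:  nop
23. deliver 0→4:  <4:part t2 z>
24. deliver 4→0:  nop
25. deliver 0→2:  <2:part t2 z>
26. deliver 2→0:  nop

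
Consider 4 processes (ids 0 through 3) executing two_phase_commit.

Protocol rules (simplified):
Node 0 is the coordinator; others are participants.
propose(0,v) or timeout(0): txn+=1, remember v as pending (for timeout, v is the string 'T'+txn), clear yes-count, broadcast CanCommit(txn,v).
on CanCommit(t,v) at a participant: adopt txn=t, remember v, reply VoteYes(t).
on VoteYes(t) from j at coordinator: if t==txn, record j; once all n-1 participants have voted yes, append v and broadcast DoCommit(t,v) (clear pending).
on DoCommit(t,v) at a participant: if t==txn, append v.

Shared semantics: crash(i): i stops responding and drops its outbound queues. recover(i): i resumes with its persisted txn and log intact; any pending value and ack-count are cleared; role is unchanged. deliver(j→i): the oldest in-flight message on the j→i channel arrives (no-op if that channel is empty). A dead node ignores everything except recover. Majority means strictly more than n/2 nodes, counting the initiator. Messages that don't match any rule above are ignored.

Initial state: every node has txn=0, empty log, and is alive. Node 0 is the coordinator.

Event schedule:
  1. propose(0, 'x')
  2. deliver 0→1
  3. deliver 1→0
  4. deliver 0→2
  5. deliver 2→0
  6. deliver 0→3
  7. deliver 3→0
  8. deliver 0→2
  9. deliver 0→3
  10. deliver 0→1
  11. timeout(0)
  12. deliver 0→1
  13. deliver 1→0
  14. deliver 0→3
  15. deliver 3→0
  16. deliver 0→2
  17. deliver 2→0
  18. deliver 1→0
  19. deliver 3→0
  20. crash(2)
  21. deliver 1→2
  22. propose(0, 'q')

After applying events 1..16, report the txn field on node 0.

1. propose(0,'x'):  <0:coor t1 ->
2. deliver 0→1:  <1:part t1 ->
3. deliver 1→0:  nop
4. deliver 0→2:  <2:part t1 ->
5. deliver 2→0:  nop
6. deliver 0→3:  <3:part t1 ->
7. deliver 3→0:  <0:coor t1 x>
8. deliver 0→2:  <2:part t1 x>
9. deliver 0→3:  <3:part t1 x>
10. deliver 0→1:  <1:part t1 x>
11. timeout(0):  <0:coor t2 x>
12. deliver 0→1:  <1:part t2 x>
13. deliver 1→0:  nop
14. deliver 0→3:  <3:part t2 x>
15. deliver 3→0:  nop
16. deliver 0→2:  <2:part t2 x>

2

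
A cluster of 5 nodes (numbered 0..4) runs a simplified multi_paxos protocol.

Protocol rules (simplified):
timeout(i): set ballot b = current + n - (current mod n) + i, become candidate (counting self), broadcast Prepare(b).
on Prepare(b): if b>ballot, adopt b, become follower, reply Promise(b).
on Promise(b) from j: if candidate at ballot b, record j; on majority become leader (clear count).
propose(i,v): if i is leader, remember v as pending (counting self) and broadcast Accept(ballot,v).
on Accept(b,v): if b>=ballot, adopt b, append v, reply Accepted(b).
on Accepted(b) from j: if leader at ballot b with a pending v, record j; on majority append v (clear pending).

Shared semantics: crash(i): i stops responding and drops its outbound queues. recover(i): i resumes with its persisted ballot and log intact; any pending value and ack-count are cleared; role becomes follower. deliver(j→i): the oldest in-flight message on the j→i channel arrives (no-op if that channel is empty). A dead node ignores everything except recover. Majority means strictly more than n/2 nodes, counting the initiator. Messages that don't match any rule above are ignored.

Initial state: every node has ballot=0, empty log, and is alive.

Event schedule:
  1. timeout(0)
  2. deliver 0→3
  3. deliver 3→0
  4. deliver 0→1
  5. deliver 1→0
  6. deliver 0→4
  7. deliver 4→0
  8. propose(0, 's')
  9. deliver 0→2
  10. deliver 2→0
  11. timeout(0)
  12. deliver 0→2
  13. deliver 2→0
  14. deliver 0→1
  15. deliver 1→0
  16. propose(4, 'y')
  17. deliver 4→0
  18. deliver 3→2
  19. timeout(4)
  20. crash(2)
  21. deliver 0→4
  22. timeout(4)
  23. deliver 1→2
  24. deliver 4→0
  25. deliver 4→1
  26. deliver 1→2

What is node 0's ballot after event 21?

10

1. timeout(0):  <0:cand b5 ->
2. deliver 0→3:  <3:foll b5 ->
3. deliver 3→0:  nop
4. deliver 0→1:  <1:foll b5 ->
5. deliver 1→0:  <0:lead b5 ->
6. deliver 0→4:  <4:foll b5 ->
7. deliver 4→0:  nop
8. propose(0,'s'):  nop
9. deliver 0→2:  <2:foll b5 ->
10. deliver 2→0:  nop
11. timeout(0):  <0:cand b10 ->
12. deliver 0→2:  <2:foll b5 s>
13. deliver 2→0:  nop
14. deliver 0→1:  <1:foll b5 s>
15. deliver 1→0:  nop
16. propose(4,'y'):  nop
17. deliver 4→0:  nop
18. deliver 3→2:  nop
19. timeout(4):  <4:cand b14 ->
20. crash(2):  <2:✗foll b5 s>
21. deliver 0→4:  nop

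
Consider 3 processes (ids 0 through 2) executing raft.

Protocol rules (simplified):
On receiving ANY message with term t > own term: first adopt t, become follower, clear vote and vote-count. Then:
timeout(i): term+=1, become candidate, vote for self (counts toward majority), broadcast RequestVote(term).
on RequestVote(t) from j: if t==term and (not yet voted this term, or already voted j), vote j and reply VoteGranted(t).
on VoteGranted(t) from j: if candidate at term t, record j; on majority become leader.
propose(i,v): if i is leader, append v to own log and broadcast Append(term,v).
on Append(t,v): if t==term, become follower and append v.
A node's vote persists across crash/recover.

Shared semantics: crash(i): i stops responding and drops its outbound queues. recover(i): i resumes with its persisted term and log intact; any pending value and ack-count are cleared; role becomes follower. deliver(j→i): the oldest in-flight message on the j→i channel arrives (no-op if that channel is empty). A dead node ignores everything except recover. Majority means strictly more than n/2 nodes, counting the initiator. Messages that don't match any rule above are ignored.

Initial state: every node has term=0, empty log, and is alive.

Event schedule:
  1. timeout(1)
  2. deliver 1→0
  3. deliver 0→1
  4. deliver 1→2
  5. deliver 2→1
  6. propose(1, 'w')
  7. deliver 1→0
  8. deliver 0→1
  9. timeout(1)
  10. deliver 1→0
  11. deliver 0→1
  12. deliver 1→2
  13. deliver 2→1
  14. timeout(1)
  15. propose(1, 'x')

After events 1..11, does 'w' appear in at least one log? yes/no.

[1] timeout(1) → N1(cand t1 [-])
[2] deliver 1→0 → N0(foll t1 [-])
[3] deliver 0→1 → N1(lead t1 [-])
[4] deliver 1→2 → N2(foll t1 [-])
[5] deliver 2→1 → ∅
[6] propose(1,'w') → N1(lead t1 [w])
[7] deliver 1→0 → N0(foll t1 [w])
[8] deliver 0→1 → ∅
[9] timeout(1) → N1(cand t2 [w])
[10] deliver 1→0 → N0(foll t2 [w])
[11] deliver 0→1 → N1(lead t2 [w])

yes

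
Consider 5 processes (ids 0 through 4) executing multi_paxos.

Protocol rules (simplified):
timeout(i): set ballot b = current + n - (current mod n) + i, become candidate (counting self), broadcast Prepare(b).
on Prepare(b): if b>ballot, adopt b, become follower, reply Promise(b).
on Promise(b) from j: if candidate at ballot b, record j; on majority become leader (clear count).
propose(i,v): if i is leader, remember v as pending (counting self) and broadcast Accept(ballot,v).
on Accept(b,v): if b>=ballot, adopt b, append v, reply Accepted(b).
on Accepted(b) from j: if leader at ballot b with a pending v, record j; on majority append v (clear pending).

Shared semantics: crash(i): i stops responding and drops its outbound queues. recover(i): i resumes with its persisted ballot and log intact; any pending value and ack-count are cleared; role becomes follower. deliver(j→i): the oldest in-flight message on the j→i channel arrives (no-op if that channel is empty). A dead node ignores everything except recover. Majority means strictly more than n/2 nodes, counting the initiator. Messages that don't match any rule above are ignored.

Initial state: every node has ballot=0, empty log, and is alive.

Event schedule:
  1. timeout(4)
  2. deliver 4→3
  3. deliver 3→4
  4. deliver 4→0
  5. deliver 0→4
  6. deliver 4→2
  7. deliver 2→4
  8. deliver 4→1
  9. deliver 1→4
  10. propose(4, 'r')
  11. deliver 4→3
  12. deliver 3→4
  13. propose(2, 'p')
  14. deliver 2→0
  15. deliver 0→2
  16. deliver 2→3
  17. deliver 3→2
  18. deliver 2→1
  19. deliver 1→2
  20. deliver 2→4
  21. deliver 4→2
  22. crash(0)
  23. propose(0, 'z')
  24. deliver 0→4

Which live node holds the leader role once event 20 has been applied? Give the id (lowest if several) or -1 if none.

[1] timeout(4) → N4(cand b9 [-])
[2] deliver 4→3 → N3(foll b9 [-])
[3] deliver 3→4 → ∅
[4] deliver 4→0 → N0(foll b9 [-])
[5] deliver 0→4 → N4(lead b9 [-])
[6] deliver 4→2 → N2(foll b9 [-])
[7] deliver 2→4 → ∅
[8] deliver 4→1 → N1(foll b9 [-])
[9] deliver 1→4 → ∅
[10] propose(4,'r') → ∅
[11] deliver 4→3 → N3(foll b9 [r])
[12] deliver 3→4 → ∅
[13] propose(2,'p') → ∅
[14] deliver 2→0 → ∅
[15] deliver 0→2 → ∅
[16] deliver 2→3 → ∅
[17] deliver 3→2 → ∅
[18] deliver 2→1 → ∅
[19] deliver 1→2 → ∅
[20] deliver 2→4 → ∅

4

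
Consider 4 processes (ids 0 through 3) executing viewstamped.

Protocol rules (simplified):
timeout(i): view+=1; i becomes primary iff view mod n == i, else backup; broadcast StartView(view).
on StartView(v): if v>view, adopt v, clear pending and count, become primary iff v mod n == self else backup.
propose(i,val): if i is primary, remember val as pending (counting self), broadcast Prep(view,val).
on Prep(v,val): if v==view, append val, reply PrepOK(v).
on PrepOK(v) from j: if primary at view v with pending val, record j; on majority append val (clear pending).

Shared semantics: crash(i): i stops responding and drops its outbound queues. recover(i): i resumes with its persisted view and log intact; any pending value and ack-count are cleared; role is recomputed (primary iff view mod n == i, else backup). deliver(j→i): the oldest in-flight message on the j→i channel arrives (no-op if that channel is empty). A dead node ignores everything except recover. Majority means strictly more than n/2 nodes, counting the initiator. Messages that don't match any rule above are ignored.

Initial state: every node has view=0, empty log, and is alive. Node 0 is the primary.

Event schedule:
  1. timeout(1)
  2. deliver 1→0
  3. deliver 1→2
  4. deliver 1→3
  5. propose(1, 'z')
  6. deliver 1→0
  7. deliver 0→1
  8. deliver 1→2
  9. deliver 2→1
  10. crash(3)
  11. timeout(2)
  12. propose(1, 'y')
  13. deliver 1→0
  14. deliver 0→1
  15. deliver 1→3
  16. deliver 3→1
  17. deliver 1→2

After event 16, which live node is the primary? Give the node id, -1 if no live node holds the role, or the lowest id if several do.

1. timeout(1):  <1:prim v1 ->
2. deliver 1→0:  <0:back v1 ->
3. deliver 1→2:  <2:back v1 ->
4. deliver 1→3:  <3:back v1 ->
5. propose(1,'z'):  nop
6. deliver 1→0:  <0:back v1 z>
7. deliver 0→1:  nop
8. deliver 1→2:  <2:back v1 z>
9. deliver 2→1:  <1:prim v1 z>
10. crash(3):  <3:✗back v1 ->
11. timeout(2):  <2:prim v2 z>
12. propose(1,'y'):  nop
13. deliver 1→0:  <0:back v1 z,y>
14. deliver 0→1:  nop
15. deliver 1→3:  nop
16. deliver 3→1:  nop

1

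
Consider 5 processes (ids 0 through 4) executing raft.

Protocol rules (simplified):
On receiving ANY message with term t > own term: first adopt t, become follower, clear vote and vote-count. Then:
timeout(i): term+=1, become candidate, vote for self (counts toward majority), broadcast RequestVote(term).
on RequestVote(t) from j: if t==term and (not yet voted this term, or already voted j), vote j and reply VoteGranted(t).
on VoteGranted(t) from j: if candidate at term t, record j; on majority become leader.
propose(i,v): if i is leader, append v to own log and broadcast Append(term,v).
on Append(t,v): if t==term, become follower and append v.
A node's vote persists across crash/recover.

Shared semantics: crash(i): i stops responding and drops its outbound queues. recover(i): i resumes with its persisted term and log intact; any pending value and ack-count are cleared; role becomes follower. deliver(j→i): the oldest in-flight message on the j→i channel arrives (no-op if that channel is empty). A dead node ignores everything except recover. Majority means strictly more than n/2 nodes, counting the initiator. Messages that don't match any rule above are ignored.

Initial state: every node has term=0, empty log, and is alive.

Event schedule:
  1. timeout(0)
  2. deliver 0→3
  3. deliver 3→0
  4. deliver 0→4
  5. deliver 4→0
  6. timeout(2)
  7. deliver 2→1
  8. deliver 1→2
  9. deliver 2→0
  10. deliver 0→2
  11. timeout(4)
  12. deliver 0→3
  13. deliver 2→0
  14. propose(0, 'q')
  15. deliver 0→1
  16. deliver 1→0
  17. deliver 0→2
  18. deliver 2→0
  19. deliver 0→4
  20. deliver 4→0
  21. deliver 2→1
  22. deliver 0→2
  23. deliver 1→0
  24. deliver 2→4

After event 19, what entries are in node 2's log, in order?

q

1. timeout(0):  <0:cand t1 ->
2. deliver 0→3:  <3:foll t1 ->
3. deliver 3→0:  nop
4. deliver 0→4:  <4:foll t1 ->
5. deliver 4→0:  <0:lead t1 ->
6. timeout(2):  <2:cand t1 ->
7. deliver 2→1:  <1:foll t1 ->
8. deliver 1→2:  nop
9. deliver 2→0:  nop
10. deliver 0→2:  nop
11. timeout(4):  <4:cand t2 ->
12. deliver 0→3:  nop
13. deliver 2→0:  nop
14. propose(0,'q'):  <0:lead t1 q>
15. deliver 0→1:  nop
16. deliver 1→0:  nop
17. deliver 0→2:  <2:foll t1 q>
18. deliver 2→0:  nop
19. deliver 0→4:  nop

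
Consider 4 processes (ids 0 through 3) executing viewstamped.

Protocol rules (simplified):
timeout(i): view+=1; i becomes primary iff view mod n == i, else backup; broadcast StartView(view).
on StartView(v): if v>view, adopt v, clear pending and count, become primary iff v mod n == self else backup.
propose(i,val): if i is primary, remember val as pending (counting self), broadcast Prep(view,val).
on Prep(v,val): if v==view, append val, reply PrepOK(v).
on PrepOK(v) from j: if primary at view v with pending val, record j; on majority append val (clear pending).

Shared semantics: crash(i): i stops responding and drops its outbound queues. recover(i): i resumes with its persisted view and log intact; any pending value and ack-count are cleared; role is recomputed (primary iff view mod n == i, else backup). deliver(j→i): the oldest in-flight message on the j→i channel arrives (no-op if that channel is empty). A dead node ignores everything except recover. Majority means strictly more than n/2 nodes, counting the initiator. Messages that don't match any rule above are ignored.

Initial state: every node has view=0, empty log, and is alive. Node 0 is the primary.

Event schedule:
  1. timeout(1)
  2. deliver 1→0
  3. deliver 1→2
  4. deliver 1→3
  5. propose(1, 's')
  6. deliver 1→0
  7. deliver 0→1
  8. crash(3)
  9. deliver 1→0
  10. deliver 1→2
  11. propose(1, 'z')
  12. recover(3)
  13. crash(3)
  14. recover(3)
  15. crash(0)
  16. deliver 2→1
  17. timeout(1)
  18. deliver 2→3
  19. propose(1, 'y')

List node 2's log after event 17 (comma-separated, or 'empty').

1. timeout(1):  <1:prim v1 ->
2. deliver 1→0:  <0:back v1 ->
3. deliver 1→2:  <2:back v1 ->
4. deliver 1→3:  <3:back v1 ->
5. propose(1,'s'):  nop
6. deliver 1→0:  <0:back v1 s>
7. deliver 0→1:  nop
8. crash(3):  <3:✗back v1 ->
9. deliver 1→0:  nop
10. deliver 1→2:  <2:back v1 s>
11. propose(1,'z'):  nop
12. recover(3):  <3:back v1 ->
13. crash(3):  <3:✗back v1 ->
14. recover(3):  <3:back v1 ->
15. crash(0):  <0:✗back v1 s>
16. deliver 2→1:  nop
17. timeout(1):  <1:back v2 ->

s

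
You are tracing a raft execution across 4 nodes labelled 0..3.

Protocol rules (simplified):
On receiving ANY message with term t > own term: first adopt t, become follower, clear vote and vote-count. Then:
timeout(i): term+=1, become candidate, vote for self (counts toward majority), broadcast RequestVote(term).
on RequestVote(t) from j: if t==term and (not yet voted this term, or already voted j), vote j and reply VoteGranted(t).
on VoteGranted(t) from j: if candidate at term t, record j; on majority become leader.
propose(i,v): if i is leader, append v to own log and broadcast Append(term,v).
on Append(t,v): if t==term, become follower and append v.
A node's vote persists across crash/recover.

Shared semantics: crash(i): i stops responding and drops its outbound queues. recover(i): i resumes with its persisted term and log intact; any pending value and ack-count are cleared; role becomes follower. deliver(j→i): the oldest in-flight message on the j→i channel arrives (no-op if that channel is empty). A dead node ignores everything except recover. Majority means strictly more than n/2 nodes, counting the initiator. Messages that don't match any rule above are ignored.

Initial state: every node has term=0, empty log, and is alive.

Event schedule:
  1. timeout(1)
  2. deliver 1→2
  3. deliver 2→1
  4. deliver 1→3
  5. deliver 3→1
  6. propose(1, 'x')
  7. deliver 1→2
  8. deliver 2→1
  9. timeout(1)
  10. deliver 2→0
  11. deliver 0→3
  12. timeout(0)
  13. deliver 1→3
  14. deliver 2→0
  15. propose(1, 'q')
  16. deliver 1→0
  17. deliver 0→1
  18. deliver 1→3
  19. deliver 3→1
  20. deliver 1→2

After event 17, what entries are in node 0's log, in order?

after 1 — timeout(1): n1:cand/t1/[-]
after 2 — deliver 1→2: n2:foll/t1/[-]
after 3 — deliver 2→1: ·
after 4 — deliver 1→3: n3:foll/t1/[-]
after 5 — deliver 3→1: n1:lead/t1/[-]
after 6 — propose(1,'x'): n1:lead/t1/[x]
after 7 — deliver 1→2: n2:foll/t1/[x]
after 8 — deliver 2→1: ·
after 9 — timeout(1): n1:cand/t2/[x]
after 10 — deliver 2→0: ·
after 11 — deliver 0→3: ·
after 12 — timeout(0): n0:cand/t1/[-]
after 13 — deliver 1→3: n3:foll/t1/[x]
after 14 — deliver 2→0: ·
after 15 — propose(1,'q'): ·
after 16 — deliver 1→0: ·
after 17 — deliver 0→1: ·

empty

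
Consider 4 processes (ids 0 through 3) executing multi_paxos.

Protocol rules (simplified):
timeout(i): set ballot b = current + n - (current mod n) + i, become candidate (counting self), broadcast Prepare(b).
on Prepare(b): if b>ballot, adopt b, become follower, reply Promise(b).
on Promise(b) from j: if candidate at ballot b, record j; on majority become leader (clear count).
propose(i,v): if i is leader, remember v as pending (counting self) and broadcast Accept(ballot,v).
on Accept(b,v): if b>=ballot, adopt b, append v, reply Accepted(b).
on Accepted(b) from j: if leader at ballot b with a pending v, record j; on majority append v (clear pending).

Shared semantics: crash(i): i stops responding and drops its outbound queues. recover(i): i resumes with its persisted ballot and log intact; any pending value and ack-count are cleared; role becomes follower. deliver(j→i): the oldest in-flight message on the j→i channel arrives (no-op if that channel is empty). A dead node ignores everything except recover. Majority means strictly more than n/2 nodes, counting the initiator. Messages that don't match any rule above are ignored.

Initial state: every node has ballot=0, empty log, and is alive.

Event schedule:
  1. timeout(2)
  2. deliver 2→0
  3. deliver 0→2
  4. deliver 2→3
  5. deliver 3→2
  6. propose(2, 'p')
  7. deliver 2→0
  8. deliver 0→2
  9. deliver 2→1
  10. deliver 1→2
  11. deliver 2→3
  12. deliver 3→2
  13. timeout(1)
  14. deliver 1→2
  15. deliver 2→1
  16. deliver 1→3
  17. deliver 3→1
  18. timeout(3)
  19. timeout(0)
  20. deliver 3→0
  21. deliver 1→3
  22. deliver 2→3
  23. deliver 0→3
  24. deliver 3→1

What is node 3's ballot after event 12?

[1] timeout(2) → N2(cand b6 [-])
[2] deliver 2→0 → N0(foll b6 [-])
[3] deliver 0→2 → ∅
[4] deliver 2→3 → N3(foll b6 [-])
[5] deliver 3→2 → N2(lead b6 [-])
[6] propose(2,'p') → ∅
[7] deliver 2→0 → N0(foll b6 [p])
[8] deliver 0→2 → ∅
[9] deliver 2→1 → N1(foll b6 [-])
[10] deliver 1→2 → ∅
[11] deliver 2→3 → N3(foll b6 [p])
[12] deliver 3→2 → N2(lead b6 [p])

6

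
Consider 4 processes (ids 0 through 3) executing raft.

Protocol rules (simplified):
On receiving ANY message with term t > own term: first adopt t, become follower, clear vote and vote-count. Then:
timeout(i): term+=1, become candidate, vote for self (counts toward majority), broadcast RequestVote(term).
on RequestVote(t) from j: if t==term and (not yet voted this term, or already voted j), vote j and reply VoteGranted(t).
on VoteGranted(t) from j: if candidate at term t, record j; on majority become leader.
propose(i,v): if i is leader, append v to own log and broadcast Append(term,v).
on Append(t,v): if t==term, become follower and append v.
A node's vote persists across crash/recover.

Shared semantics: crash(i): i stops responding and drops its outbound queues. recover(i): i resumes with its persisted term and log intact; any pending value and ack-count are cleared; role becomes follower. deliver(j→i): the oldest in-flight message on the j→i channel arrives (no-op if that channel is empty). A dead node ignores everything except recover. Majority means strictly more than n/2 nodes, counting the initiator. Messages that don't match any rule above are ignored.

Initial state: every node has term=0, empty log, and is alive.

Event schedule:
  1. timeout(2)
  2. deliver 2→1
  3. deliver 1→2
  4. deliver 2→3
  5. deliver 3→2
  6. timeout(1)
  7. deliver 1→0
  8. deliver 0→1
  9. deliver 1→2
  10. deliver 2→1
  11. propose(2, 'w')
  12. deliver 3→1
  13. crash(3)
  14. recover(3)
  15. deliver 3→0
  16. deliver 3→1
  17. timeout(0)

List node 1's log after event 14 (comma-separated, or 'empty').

step 1 timeout(2): 2={cand,t=1,log=-}
step 2 deliver 2→1: 1={foll,t=1,log=-}
step 3 deliver 1→2: —
step 4 deliver 2→3: 3={foll,t=1,log=-}
step 5 deliver 3→2: 2={lead,t=1,log=-}
step 6 timeout(1): 1={cand,t=2,log=-}
step 7 deliver 1→0: 0={foll,t=2,log=-}
step 8 deliver 0→1: —
step 9 deliver 1→2: 2={foll,t=2,log=-}
step 10 deliver 2→1: 1={lead,t=2,log=-}
step 11 propose(2,'w'): —
step 12 deliver 3→1: —
step 13 crash(3): 3={✗foll,t=1,log=-}
step 14 recover(3): 3={foll,t=1,log=-}

empty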